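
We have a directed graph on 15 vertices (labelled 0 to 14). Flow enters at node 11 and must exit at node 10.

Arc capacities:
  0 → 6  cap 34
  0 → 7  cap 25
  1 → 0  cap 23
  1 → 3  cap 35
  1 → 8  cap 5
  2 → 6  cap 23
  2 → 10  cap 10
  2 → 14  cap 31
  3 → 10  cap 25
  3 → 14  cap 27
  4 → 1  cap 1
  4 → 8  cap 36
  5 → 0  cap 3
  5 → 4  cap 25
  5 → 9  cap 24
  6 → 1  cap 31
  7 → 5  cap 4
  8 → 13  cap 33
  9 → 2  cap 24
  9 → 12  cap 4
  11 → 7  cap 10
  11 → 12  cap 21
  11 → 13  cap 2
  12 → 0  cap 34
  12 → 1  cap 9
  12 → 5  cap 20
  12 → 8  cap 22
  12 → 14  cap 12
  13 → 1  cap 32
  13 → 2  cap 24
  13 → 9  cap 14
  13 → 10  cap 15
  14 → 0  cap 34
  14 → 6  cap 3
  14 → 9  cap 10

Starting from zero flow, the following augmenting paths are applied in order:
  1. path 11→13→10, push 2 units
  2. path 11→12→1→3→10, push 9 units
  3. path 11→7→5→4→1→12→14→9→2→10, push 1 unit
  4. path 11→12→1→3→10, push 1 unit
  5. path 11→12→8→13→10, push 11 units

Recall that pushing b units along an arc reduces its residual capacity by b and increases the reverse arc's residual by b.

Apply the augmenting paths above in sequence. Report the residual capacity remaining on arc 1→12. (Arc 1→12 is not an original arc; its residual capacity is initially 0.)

Residual capacity of (1,12): 9

after path 1 (11→13→10, push 2): res(1,12)=0
after path 2 (11→12→1→3→10, push 9): res(1,12)=9
after path 3 (11→7→5→4→1→12→14→9→2→10, push 1): res(1,12)=8
after path 4 (11→12→1→3→10, push 1): res(1,12)=9
after path 5 (11→12→8→13→10, push 11): res(1,12)=9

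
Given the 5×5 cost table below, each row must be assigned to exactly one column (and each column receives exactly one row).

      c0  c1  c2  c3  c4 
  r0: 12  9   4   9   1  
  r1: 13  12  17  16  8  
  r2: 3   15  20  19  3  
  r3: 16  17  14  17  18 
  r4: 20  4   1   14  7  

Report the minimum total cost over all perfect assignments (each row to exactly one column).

Minimum assignment cost: 34

optimal assignment: row0→col4 (cost 1), row1→col1 (cost 12), row2→col0 (cost 3), row3→col3 (cost 17), row4→col2 (cost 1)
total = 1 + 12 + 3 + 17 + 1 = 34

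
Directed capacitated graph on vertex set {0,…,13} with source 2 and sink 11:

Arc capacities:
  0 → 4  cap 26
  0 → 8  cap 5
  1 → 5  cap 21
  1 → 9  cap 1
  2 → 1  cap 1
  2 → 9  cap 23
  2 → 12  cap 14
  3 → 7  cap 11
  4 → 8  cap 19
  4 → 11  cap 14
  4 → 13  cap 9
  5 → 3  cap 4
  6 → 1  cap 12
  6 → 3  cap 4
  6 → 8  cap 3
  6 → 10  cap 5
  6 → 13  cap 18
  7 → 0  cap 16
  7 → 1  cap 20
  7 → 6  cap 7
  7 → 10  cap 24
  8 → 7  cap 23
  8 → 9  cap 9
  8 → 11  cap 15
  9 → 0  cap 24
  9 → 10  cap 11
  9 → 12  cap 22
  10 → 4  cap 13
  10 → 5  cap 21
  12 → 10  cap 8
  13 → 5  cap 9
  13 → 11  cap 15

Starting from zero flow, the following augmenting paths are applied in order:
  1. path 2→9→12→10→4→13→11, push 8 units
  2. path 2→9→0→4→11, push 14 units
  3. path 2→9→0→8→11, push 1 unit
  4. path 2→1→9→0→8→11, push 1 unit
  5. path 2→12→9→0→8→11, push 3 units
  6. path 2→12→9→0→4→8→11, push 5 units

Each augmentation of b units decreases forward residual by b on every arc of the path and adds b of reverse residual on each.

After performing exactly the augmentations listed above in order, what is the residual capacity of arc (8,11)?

Residual capacity of (8,11): 5

after path 1 (2→9→12→10→4→13→11, push 8): res(8,11)=15
after path 2 (2→9→0→4→11, push 14): res(8,11)=15
after path 3 (2→9→0→8→11, push 1): res(8,11)=14
after path 4 (2→1→9→0→8→11, push 1): res(8,11)=13
after path 5 (2→12→9→0→8→11, push 3): res(8,11)=10
after path 6 (2→12→9→0→4→8→11, push 5): res(8,11)=5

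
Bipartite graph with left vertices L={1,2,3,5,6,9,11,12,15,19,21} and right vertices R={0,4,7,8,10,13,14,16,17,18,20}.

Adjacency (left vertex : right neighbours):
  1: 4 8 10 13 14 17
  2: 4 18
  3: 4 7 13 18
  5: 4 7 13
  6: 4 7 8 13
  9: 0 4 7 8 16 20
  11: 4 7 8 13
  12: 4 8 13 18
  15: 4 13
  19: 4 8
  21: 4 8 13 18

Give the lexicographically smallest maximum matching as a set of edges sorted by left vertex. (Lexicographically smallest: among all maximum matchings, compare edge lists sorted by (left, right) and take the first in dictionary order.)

Lex-smallest maximum matching: {(1,10), (2,4), (3,7), (5,13), (6,8), (9,0), (12,18)}

|M| = 7 (so the lex-smallest maximum matching has 7 edges)
process left vertices in ascending order; for each, take the smallest-labelled available neighbour that still permits 7 edges overall, or leave it unmatched if none does
lex-smallest matching: {1-10, 2-4, 3-7, 5-13, 6-8, 9-0, 12-18}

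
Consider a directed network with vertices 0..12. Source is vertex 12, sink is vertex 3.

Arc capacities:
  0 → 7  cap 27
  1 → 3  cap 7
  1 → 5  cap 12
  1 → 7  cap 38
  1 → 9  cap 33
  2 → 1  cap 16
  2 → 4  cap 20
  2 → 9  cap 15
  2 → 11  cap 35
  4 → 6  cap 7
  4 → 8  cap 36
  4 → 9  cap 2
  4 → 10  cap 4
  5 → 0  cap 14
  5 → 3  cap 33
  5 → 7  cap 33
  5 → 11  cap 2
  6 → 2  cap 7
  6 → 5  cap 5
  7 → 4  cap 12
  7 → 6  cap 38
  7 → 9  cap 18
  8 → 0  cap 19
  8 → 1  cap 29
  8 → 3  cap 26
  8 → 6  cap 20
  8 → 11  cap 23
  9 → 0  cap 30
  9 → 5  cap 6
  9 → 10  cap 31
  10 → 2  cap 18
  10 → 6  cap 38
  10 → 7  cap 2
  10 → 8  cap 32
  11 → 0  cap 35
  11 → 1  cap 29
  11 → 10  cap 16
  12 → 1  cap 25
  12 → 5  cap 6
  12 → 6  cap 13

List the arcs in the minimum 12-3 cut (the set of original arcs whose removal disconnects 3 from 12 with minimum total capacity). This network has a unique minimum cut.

augment #1: 12→1→3 push 7
augment #2: 12→5→3 push 6
augment #3: 12→1→5→3 push 12
augment #4: 12→6→5→3 push 5
augment #5: 12→1→9→5→3 push 6
augment #6: 12→6→2→4→8→3 push 7
max flow = 43; residual-reachable set from 12 gives S-side
cut edges (S→T): {(6,2), (6,5), (12,1), (12,5)} total cap 43

Min-cut arcs: {(6,2), (6,5), (12,1), (12,5)} (total capacity 43)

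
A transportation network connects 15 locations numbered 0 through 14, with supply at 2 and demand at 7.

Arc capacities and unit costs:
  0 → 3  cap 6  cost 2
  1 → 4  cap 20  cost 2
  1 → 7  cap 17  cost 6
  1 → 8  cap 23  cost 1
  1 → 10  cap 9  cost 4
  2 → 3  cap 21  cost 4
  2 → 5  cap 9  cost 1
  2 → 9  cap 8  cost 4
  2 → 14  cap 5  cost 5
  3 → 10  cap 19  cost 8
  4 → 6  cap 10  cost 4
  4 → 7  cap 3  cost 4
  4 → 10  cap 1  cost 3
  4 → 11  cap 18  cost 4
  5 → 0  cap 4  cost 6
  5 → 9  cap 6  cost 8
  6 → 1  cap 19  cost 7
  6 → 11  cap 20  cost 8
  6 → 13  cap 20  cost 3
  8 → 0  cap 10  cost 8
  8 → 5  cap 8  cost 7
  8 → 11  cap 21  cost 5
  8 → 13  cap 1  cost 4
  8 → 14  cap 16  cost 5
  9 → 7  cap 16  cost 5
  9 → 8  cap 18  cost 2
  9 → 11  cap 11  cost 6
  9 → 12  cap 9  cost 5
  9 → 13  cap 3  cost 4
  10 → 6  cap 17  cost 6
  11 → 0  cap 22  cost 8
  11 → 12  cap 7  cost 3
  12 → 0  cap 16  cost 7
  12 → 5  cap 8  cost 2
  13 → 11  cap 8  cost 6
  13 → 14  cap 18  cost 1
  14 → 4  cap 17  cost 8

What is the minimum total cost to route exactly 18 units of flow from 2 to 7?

shortest-cost path #1: 2→9→7 push 8 @ unit cost 9 (adds 72)
shortest-cost path #2: 2→5→9→7 push 6 @ unit cost 14 (adds 84)
shortest-cost path #3: 2→14→4→7 push 3 @ unit cost 17 (adds 51)
shortest-cost path #4: 2→14→4→6→1→7 push 1 @ unit cost 30 (adds 30)
total cost = 237

Minimum cost for 18 units: 237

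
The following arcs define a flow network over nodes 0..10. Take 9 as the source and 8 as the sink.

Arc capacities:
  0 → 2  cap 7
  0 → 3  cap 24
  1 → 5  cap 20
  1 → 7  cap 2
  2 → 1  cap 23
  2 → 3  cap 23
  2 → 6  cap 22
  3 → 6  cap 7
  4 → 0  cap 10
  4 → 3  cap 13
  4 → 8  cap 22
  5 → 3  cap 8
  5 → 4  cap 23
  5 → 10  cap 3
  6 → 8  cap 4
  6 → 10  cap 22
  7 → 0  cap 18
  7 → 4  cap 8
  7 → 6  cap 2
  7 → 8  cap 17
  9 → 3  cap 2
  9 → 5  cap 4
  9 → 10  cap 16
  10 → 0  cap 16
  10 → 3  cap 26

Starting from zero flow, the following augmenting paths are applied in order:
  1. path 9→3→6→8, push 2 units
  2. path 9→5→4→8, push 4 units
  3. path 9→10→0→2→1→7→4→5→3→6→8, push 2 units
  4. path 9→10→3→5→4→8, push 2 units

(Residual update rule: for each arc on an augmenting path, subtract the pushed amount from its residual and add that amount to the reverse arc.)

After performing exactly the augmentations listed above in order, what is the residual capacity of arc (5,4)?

after path 1 (9→3→6→8, push 2): res(5,4)=23
after path 2 (9→5→4→8, push 4): res(5,4)=19
after path 3 (9→10→0→2→1→7→4→5→3→6→8, push 2): res(5,4)=21
after path 4 (9→10→3→5→4→8, push 2): res(5,4)=19

Residual capacity of (5,4): 19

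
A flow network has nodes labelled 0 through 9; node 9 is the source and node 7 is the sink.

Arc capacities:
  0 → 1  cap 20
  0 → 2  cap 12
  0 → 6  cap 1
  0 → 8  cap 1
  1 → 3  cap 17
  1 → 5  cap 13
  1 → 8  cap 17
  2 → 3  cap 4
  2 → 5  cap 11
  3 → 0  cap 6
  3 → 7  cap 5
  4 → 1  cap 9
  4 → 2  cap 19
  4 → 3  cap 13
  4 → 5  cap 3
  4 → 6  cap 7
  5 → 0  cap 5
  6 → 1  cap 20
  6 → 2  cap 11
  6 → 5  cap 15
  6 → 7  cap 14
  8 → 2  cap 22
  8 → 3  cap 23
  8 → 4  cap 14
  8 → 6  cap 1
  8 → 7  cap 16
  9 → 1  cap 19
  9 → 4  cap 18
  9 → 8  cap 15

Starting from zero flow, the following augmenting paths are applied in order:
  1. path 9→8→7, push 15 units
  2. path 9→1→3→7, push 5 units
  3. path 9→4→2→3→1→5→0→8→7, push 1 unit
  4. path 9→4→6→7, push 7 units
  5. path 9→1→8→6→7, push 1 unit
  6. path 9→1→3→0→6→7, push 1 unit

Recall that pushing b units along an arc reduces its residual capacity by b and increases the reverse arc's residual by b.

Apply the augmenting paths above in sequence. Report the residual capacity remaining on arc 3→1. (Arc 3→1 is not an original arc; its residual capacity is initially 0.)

after path 1 (9→8→7, push 15): res(3,1)=0
after path 2 (9→1→3→7, push 5): res(3,1)=5
after path 3 (9→4→2→3→1→5→0→8→7, push 1): res(3,1)=4
after path 4 (9→4→6→7, push 7): res(3,1)=4
after path 5 (9→1→8→6→7, push 1): res(3,1)=4
after path 6 (9→1→3→0→6→7, push 1): res(3,1)=5

Residual capacity of (3,1): 5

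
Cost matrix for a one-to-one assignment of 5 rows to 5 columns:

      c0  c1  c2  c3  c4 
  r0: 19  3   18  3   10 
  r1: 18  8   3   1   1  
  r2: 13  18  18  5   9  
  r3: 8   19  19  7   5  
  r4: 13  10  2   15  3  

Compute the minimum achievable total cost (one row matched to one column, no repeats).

Minimum assignment cost: 19

optimal assignment: row0→col1 (cost 3), row1→col4 (cost 1), row2→col3 (cost 5), row3→col0 (cost 8), row4→col2 (cost 2)
total = 3 + 1 + 5 + 8 + 2 = 19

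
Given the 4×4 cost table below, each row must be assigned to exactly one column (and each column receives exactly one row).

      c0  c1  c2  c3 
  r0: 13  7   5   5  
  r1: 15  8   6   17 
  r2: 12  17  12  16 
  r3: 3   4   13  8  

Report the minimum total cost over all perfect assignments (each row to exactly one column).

optimal assignment: row0→col3 (cost 5), row1→col2 (cost 6), row2→col0 (cost 12), row3→col1 (cost 4)
total = 5 + 6 + 12 + 4 = 27

Minimum assignment cost: 27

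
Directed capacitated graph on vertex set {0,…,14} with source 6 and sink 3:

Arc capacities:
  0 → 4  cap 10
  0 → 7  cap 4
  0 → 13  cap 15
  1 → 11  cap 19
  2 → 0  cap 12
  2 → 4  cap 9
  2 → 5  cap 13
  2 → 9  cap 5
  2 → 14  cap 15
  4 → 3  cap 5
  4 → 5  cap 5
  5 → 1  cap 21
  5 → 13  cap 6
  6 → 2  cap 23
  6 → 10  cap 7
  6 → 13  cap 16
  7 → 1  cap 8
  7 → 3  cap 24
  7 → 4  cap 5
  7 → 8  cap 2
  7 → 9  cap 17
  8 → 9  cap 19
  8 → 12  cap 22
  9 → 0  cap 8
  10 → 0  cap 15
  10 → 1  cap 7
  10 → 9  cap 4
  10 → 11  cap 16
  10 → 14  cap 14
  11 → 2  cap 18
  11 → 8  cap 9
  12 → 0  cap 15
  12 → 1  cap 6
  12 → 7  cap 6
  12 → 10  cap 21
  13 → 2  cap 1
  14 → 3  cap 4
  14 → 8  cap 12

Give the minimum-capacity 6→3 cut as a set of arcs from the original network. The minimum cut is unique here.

augment #1: 6→2→4→3 push 5
augment #2: 6→2→14→3 push 4
augment #3: 6→2→0→7→3 push 4
augment #4: 6→2→14→8→12→7→3 push 6
max flow = 19; residual-reachable set from 6 gives S-side
cut edges (S→T): {(0,7), (4,3), (12,7), (14,3)} total cap 19

Min-cut arcs: {(0,7), (4,3), (12,7), (14,3)} (total capacity 19)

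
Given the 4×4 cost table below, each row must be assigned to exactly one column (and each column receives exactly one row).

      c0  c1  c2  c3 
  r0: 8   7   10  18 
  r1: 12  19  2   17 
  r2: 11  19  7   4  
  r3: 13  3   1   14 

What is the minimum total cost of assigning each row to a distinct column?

optimal assignment: row0→col0 (cost 8), row1→col2 (cost 2), row2→col3 (cost 4), row3→col1 (cost 3)
total = 8 + 2 + 4 + 3 = 17

Minimum assignment cost: 17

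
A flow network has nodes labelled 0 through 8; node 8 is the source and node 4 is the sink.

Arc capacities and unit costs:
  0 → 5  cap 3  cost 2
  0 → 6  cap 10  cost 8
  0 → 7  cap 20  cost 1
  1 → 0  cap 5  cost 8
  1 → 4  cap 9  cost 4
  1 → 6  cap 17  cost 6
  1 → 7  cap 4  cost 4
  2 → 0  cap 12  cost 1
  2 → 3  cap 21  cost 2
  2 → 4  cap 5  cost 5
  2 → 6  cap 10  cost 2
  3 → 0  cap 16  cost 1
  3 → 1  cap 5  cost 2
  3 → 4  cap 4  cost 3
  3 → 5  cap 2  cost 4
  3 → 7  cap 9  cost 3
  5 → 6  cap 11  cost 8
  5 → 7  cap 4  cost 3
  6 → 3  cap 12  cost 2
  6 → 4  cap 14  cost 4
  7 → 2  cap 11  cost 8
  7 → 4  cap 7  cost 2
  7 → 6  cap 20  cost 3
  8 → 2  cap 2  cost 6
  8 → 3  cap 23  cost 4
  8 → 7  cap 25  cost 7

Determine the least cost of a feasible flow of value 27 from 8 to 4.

Minimum cost for 27 units: 275

shortest-cost path #1: 8→3→4 push 4 @ unit cost 7 (adds 28)
shortest-cost path #2: 8→3→0→7→4 push 7 @ unit cost 8 (adds 56)
shortest-cost path #3: 8→3→1→4 push 5 @ unit cost 10 (adds 50)
shortest-cost path #4: 8→2→4 push 2 @ unit cost 11 (adds 22)
shortest-cost path #5: 8→3→0→7→6→4 push 7 @ unit cost 13 (adds 91)
shortest-cost path #6: 8→7→6→4 push 2 @ unit cost 14 (adds 28)
total cost = 275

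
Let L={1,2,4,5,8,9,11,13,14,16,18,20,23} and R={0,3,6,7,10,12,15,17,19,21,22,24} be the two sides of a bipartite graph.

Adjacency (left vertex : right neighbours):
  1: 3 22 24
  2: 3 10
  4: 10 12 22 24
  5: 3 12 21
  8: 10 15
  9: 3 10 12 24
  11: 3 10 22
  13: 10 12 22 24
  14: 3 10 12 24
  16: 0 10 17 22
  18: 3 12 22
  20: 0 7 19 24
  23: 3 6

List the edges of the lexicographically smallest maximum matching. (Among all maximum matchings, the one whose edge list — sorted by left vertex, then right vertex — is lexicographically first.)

Lex-smallest maximum matching: {(1,3), (2,10), (4,12), (5,21), (8,15), (9,24), (11,22), (16,0), (20,7), (23,6)}

|M| = 10 (so the lex-smallest maximum matching has 10 edges)
process left vertices in ascending order; for each, take the smallest-labelled available neighbour that still permits 10 edges overall, or leave it unmatched if none does
lex-smallest matching: {1-3, 2-10, 4-12, 5-21, 8-15, 9-24, 11-22, 16-0, 20-7, 23-6}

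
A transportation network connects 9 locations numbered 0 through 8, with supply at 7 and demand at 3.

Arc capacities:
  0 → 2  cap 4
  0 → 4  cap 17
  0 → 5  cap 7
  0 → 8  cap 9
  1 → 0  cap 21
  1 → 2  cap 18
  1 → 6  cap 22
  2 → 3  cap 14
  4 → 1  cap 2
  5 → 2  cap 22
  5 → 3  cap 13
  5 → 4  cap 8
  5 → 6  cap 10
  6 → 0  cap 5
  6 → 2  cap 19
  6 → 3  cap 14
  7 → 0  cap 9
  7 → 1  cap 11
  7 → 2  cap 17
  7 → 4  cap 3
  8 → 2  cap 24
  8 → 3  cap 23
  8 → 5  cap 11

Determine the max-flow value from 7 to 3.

Maximum flow value: 36

augment #1: 7→2→3 bottleneck 14, total now 14
augment #2: 7→0→5→3 bottleneck 7, total now 21
augment #3: 7→0→8→3 bottleneck 2, total now 23
augment #4: 7→1→6→3 bottleneck 11, total now 34
augment #5: 7→4→1→6→3 bottleneck 2, total now 36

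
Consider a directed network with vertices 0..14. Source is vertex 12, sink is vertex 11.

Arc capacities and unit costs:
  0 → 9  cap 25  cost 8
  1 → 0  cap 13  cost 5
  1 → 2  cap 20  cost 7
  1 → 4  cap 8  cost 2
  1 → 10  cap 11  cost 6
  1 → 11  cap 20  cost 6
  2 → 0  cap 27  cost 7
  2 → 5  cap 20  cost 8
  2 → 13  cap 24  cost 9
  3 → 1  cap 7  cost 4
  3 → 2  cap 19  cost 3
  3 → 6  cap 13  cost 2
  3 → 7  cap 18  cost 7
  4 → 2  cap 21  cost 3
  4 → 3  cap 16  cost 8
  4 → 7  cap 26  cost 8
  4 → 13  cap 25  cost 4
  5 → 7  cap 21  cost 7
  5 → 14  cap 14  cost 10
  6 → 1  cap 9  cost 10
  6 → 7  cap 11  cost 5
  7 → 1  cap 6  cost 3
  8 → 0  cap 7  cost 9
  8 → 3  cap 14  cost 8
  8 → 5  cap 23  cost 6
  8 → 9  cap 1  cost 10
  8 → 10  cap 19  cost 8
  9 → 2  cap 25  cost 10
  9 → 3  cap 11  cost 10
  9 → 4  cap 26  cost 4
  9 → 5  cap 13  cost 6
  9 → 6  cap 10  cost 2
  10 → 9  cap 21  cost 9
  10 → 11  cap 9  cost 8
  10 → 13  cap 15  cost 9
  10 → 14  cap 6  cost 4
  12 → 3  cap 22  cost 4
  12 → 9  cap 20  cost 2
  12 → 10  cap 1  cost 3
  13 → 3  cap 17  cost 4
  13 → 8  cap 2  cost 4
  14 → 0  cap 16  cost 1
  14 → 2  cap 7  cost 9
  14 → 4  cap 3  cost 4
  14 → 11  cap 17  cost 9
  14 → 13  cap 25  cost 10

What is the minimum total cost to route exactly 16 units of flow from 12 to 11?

Minimum cost for 16 units: 257

shortest-cost path #1: 12→10→11 push 1 @ unit cost 11 (adds 11)
shortest-cost path #2: 12→3→1→11 push 7 @ unit cost 14 (adds 98)
shortest-cost path #3: 12→9→6→7→1→11 push 6 @ unit cost 18 (adds 108)
shortest-cost path #4: 12→9→6→1→11 push 2 @ unit cost 20 (adds 40)
total cost = 257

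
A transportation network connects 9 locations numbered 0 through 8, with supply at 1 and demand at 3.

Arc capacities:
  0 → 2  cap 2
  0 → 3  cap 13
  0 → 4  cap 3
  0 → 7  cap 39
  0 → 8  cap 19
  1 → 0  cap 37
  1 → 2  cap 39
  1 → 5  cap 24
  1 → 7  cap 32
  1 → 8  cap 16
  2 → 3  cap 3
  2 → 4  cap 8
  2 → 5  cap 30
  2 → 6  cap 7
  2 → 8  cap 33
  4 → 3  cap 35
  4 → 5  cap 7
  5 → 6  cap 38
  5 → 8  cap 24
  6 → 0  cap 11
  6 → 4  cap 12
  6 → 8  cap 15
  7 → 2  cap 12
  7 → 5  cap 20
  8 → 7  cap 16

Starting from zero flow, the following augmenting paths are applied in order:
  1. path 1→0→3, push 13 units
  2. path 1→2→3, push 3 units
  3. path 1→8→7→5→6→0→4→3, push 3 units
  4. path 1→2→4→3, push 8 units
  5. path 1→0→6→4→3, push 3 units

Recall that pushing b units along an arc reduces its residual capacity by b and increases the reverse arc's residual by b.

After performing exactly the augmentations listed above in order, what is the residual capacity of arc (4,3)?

after path 1 (1→0→3, push 13): res(4,3)=35
after path 2 (1→2→3, push 3): res(4,3)=35
after path 3 (1→8→7→5→6→0→4→3, push 3): res(4,3)=32
after path 4 (1→2→4→3, push 8): res(4,3)=24
after path 5 (1→0→6→4→3, push 3): res(4,3)=21

Residual capacity of (4,3): 21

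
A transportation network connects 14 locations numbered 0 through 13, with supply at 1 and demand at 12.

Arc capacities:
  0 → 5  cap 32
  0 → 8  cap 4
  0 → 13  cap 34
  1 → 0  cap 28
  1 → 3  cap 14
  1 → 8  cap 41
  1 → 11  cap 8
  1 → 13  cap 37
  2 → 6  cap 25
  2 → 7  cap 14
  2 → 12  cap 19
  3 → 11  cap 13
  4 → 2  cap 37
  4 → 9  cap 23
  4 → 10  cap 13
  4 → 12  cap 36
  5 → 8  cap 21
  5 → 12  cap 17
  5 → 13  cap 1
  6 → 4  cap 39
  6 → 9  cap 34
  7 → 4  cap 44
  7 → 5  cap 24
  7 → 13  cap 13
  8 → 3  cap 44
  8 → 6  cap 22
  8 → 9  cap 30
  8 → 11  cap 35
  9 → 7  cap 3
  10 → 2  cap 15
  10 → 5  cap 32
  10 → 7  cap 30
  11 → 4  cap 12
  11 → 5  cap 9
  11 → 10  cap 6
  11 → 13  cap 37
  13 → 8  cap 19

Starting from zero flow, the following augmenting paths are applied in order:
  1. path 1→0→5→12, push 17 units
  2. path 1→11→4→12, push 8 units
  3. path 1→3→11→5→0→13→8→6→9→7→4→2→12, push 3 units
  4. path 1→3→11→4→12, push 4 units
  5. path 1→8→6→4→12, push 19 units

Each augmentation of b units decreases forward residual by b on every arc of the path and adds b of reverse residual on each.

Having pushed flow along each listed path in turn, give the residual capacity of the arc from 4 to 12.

Residual capacity of (4,12): 5

after path 1 (1→0→5→12, push 17): res(4,12)=36
after path 2 (1→11→4→12, push 8): res(4,12)=28
after path 3 (1→3→11→5→0→13→8→6→9→7→4→2→12, push 3): res(4,12)=28
after path 4 (1→3→11→4→12, push 4): res(4,12)=24
after path 5 (1→8→6→4→12, push 19): res(4,12)=5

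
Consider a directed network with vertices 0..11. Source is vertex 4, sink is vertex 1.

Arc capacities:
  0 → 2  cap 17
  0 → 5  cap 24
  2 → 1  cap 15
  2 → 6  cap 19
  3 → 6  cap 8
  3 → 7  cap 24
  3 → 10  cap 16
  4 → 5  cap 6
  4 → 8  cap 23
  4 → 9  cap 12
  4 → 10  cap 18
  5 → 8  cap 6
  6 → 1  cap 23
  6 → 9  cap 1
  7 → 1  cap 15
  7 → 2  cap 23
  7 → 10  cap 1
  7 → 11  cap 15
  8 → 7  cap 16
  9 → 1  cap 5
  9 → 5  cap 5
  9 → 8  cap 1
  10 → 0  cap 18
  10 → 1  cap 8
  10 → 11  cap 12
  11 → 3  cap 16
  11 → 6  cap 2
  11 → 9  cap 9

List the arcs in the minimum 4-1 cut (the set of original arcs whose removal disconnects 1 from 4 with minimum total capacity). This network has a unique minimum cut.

Min-cut arcs: {(4,10), (8,7), (9,1)} (total capacity 39)

augment #1: 4→9→1 push 5
augment #2: 4→10→1 push 8
augment #3: 4→8→7→1 push 15
augment #4: 4→8→7→2→1 push 1
augment #5: 4→10→0→2→1 push 10
max flow = 39; residual-reachable set from 4 gives S-side
cut edges (S→T): {(4,10), (8,7), (9,1)} total cap 39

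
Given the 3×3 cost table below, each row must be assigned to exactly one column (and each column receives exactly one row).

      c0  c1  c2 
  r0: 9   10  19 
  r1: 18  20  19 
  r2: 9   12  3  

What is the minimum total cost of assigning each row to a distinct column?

optimal assignment: row0→col1 (cost 10), row1→col0 (cost 18), row2→col2 (cost 3)
total = 10 + 18 + 3 = 31

Minimum assignment cost: 31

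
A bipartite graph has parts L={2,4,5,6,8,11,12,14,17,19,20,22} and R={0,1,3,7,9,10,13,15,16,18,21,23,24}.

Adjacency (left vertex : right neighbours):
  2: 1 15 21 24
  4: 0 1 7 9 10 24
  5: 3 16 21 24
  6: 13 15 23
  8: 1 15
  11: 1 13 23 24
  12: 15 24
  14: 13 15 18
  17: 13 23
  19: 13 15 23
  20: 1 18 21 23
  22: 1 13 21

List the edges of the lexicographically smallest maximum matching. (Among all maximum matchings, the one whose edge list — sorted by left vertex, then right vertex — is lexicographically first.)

Lex-smallest maximum matching: {(2,1), (4,0), (5,3), (6,13), (8,15), (11,23), (12,24), (14,18), (20,21)}

|M| = 9 (so the lex-smallest maximum matching has 9 edges)
process left vertices in ascending order; for each, take the smallest-labelled available neighbour that still permits 9 edges overall, or leave it unmatched if none does
lex-smallest matching: {2-1, 4-0, 5-3, 6-13, 8-15, 11-23, 12-24, 14-18, 20-21}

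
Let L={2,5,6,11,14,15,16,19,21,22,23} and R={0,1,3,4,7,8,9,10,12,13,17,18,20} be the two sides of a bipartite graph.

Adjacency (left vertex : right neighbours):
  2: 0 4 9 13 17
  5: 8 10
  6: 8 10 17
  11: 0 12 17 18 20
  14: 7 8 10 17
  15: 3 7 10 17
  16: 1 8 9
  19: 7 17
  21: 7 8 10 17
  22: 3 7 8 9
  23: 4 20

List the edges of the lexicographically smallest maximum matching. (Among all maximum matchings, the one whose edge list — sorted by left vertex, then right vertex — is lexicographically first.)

Lex-smallest maximum matching: {(2,0), (5,8), (6,10), (11,12), (14,7), (15,3), (16,1), (19,17), (22,9), (23,4)}

|M| = 10 (so the lex-smallest maximum matching has 10 edges)
process left vertices in ascending order; for each, take the smallest-labelled available neighbour that still permits 10 edges overall, or leave it unmatched if none does
lex-smallest matching: {2-0, 5-8, 6-10, 11-12, 14-7, 15-3, 16-1, 19-17, 22-9, 23-4}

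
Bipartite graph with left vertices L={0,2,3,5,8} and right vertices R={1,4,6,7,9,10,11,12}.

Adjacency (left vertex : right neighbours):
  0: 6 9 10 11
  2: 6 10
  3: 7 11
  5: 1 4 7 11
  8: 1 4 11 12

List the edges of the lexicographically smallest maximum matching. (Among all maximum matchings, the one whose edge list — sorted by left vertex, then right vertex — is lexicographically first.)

Lex-smallest maximum matching: {(0,6), (2,10), (3,7), (5,1), (8,4)}

|M| = 5 (so the lex-smallest maximum matching has 5 edges)
process left vertices in ascending order; for each, take the smallest-labelled available neighbour that still permits 5 edges overall, or leave it unmatched if none does
lex-smallest matching: {0-6, 2-10, 3-7, 5-1, 8-4}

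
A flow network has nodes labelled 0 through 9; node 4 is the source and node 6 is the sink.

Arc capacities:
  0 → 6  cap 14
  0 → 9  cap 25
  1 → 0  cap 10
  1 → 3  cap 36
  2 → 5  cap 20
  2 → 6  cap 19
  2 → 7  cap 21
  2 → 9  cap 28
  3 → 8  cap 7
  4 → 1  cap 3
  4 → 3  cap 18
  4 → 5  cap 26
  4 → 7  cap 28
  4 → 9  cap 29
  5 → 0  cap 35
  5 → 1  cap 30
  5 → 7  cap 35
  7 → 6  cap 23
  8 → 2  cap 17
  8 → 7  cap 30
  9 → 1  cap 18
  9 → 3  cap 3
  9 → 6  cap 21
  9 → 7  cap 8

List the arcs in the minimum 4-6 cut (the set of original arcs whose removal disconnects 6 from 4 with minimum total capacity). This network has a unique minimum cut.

augment #1: 4→7→6 push 23
augment #2: 4→9→6 push 21
augment #3: 4→1→0→6 push 3
augment #4: 4→5→0→6 push 11
augment #5: 4→3→8→2→6 push 7
max flow = 65; residual-reachable set from 4 gives S-side
cut edges (S→T): {(0,6), (3,8), (7,6), (9,6)} total cap 65

Min-cut arcs: {(0,6), (3,8), (7,6), (9,6)} (total capacity 65)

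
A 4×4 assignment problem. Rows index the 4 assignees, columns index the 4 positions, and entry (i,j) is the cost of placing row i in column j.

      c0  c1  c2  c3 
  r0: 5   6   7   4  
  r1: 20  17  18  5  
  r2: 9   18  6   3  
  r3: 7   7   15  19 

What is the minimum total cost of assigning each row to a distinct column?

Minimum assignment cost: 23

optimal assignment: row0→col0 (cost 5), row1→col3 (cost 5), row2→col2 (cost 6), row3→col1 (cost 7)
total = 5 + 5 + 6 + 7 = 23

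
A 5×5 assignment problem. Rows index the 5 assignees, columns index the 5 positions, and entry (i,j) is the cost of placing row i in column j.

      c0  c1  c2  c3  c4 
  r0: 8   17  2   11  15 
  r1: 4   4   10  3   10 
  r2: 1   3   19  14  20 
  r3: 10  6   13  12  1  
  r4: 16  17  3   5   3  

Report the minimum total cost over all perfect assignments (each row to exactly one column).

Minimum assignment cost: 13

optimal assignment: row0→col2 (cost 2), row1→col1 (cost 4), row2→col0 (cost 1), row3→col4 (cost 1), row4→col3 (cost 5)
total = 2 + 4 + 1 + 1 + 5 = 13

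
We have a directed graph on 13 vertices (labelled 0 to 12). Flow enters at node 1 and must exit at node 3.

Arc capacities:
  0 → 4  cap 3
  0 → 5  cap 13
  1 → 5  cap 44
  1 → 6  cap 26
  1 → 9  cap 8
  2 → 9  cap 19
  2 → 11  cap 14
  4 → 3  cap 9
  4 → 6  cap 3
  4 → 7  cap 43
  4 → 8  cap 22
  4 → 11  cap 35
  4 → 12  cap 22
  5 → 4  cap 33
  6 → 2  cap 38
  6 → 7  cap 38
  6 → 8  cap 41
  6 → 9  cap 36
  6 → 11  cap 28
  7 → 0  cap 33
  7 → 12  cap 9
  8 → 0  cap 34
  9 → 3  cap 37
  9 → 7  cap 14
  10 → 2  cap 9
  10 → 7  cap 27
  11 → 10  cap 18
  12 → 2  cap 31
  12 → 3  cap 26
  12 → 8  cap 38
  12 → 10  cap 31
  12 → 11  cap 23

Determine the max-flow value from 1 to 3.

Maximum flow value: 67

augment #1: 1→9→3 bottleneck 8, total now 8
augment #2: 1→5→4→3 bottleneck 9, total now 17
augment #3: 1→6→9→3 bottleneck 26, total now 43
augment #4: 1→5→4→12→3 bottleneck 22, total now 65
augment #5: 1→5→4→6→9→3 bottleneck 2, total now 67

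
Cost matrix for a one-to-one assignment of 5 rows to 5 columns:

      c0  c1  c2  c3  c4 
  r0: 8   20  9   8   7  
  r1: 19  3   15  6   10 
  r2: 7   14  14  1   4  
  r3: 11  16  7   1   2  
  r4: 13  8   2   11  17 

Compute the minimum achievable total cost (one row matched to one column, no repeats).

Minimum assignment cost: 16

optimal assignment: row0→col0 (cost 8), row1→col1 (cost 3), row2→col3 (cost 1), row3→col4 (cost 2), row4→col2 (cost 2)
total = 8 + 3 + 1 + 2 + 2 = 16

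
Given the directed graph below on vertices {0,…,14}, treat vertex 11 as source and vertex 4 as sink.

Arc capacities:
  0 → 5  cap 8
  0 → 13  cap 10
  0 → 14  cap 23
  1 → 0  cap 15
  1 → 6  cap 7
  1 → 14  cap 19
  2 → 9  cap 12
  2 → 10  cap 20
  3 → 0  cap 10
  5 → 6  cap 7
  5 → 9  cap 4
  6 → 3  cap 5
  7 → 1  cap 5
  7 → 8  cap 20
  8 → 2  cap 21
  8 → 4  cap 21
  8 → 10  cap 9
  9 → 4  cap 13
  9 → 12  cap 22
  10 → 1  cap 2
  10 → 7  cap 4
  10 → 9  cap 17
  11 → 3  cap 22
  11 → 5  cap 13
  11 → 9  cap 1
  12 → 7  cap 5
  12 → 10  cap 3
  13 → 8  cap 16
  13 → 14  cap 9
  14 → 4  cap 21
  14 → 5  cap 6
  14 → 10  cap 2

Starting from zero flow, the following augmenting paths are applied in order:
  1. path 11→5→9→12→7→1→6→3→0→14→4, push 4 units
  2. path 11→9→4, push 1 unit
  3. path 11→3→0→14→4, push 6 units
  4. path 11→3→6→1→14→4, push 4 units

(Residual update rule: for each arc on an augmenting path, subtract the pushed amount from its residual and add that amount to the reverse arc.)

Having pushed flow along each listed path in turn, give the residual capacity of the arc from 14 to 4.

Residual capacity of (14,4): 7

after path 1 (11→5→9→12→7→1→6→3→0→14→4, push 4): res(14,4)=17
after path 2 (11→9→4, push 1): res(14,4)=17
after path 3 (11→3→0→14→4, push 6): res(14,4)=11
after path 4 (11→3→6→1→14→4, push 4): res(14,4)=7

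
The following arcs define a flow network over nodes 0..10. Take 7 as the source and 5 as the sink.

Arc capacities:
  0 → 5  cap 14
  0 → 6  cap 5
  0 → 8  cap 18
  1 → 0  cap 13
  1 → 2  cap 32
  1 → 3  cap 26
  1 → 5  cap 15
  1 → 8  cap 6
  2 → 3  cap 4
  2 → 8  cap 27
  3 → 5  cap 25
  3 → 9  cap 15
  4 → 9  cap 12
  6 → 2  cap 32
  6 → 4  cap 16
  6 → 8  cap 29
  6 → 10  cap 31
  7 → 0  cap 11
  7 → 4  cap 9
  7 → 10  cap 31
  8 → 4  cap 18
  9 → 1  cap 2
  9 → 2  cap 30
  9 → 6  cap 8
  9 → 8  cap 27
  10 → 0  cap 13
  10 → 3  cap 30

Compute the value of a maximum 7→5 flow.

augment #1: 7→0→5 bottleneck 11, total now 11
augment #2: 7→10→0→5 bottleneck 3, total now 14
augment #3: 7→10→3→5 bottleneck 25, total now 39
augment #4: 7→4→9→1→5 bottleneck 2, total now 41

Maximum flow value: 41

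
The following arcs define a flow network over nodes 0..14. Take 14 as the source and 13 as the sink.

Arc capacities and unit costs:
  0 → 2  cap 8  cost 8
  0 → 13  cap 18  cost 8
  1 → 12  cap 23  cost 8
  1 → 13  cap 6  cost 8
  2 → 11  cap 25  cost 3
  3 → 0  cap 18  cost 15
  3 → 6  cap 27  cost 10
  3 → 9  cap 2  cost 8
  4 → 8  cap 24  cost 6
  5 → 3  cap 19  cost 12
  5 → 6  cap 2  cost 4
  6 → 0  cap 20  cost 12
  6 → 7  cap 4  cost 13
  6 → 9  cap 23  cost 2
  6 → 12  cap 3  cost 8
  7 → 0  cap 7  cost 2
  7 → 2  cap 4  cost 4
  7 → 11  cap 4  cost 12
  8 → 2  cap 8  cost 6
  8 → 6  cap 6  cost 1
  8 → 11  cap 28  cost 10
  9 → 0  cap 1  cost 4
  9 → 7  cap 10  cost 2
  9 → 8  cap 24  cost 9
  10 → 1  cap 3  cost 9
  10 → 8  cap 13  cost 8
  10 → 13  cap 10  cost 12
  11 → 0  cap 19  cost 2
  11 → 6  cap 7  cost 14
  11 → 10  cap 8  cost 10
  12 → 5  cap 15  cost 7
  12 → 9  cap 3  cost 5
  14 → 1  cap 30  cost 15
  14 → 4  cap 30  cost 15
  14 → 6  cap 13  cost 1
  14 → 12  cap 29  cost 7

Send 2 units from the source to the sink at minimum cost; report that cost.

Minimum cost for 2 units: 30

shortest-cost path #1: 14→6→9→0→13 push 1 @ unit cost 15 (adds 15)
shortest-cost path #2: 14→6→9→7→0→13 push 1 @ unit cost 15 (adds 15)
total cost = 30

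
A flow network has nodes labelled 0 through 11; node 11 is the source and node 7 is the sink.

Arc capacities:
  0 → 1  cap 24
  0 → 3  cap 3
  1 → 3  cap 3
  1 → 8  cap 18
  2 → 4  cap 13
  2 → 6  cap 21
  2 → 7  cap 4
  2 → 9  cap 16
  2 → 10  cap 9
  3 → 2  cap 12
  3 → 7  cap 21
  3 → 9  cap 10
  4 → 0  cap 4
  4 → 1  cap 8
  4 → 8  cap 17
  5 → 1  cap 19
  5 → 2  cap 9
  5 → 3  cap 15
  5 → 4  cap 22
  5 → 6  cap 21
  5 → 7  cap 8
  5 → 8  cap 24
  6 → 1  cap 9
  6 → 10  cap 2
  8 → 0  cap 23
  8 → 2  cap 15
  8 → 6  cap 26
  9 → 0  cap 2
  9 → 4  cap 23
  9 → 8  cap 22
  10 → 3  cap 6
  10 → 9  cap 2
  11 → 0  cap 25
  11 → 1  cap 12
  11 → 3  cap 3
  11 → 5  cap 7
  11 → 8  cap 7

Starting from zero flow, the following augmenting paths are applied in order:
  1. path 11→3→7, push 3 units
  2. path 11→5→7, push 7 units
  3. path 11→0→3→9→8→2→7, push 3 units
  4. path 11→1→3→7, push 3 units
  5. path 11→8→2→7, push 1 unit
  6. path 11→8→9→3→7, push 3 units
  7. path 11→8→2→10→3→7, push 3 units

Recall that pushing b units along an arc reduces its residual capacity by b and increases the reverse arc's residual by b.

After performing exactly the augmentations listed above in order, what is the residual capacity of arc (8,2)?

Residual capacity of (8,2): 8

after path 1 (11→3→7, push 3): res(8,2)=15
after path 2 (11→5→7, push 7): res(8,2)=15
after path 3 (11→0→3→9→8→2→7, push 3): res(8,2)=12
after path 4 (11→1→3→7, push 3): res(8,2)=12
after path 5 (11→8→2→7, push 1): res(8,2)=11
after path 6 (11→8→9→3→7, push 3): res(8,2)=11
after path 7 (11→8→2→10→3→7, push 3): res(8,2)=8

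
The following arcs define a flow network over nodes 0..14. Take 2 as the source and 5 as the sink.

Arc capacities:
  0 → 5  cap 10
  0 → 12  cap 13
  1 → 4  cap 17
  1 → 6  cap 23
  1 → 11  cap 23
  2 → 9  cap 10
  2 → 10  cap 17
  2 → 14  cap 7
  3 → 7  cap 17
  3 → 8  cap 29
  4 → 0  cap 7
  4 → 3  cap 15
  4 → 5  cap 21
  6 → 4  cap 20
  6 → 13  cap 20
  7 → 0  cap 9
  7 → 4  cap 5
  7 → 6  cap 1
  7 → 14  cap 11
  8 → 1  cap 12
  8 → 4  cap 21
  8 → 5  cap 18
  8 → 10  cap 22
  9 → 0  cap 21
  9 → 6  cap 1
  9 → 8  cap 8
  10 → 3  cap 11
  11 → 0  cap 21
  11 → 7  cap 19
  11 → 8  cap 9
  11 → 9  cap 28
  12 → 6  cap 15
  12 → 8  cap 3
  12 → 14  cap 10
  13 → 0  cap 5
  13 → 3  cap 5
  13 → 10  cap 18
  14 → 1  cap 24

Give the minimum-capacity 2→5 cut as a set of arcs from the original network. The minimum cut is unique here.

augment #1: 2→9→0→5 push 10
augment #2: 2→10→3→8→5 push 11
augment #3: 2→14→1→4→5 push 7
max flow = 28; residual-reachable set from 2 gives S-side
cut edges (S→T): {(2,9), (2,14), (10,3)} total cap 28

Min-cut arcs: {(2,9), (2,14), (10,3)} (total capacity 28)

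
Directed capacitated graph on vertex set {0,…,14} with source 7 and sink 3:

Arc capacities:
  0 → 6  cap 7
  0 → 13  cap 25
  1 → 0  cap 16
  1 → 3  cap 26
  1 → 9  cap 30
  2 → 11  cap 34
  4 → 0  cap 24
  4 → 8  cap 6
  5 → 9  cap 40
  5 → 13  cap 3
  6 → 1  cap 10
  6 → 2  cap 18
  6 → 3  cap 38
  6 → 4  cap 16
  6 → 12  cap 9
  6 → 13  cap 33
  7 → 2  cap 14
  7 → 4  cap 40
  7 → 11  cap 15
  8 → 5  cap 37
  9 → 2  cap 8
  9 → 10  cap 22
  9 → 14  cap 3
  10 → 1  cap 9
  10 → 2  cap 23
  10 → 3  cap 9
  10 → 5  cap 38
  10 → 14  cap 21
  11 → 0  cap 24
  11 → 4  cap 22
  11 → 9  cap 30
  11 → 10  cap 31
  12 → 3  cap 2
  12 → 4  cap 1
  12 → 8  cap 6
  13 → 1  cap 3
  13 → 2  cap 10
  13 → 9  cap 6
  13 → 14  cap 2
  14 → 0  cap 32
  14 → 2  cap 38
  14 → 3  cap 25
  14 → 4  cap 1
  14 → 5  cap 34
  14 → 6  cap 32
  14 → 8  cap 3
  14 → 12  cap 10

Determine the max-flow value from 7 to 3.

Maximum flow value: 54

augment #1: 7→11→10→3 bottleneck 9, total now 9
augment #2: 7→4→0→6→3 bottleneck 7, total now 16
augment #3: 7→11→9→14→3 bottleneck 3, total now 19
augment #4: 7→11→10→1→3 bottleneck 3, total now 22
augment #5: 7→2→11→10→1→3 bottleneck 6, total now 28
augment #6: 7→2→11→10→14→3 bottleneck 8, total now 36
augment #7: 7→4→0→13→1→3 bottleneck 3, total now 39
augment #8: 7→4→0→13→14→3 bottleneck 2, total now 41
augment #9: 7→4→0→13→9→10→14→3 bottleneck 6, total now 47
augment #10: 7→4→8→5→9→10→14→3 bottleneck 6, total now 53
augment #11: 7→4→0→13→2→11→10→14→6→3 bottleneck 1, total now 54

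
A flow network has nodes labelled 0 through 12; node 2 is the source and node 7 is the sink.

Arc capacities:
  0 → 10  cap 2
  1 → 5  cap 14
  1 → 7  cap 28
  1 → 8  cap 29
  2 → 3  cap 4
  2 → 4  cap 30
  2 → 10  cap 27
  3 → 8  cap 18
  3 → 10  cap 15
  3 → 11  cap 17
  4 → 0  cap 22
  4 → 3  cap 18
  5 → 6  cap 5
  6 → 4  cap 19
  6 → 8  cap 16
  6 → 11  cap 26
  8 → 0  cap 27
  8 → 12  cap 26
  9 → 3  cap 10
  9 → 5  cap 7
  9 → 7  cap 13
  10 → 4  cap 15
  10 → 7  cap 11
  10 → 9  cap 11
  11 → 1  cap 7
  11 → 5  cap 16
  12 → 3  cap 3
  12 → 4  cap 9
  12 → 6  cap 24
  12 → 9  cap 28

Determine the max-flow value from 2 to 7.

Maximum flow value: 31

augment #1: 2→10→7 bottleneck 11, total now 11
augment #2: 2→10→9→7 bottleneck 11, total now 22
augment #3: 2→3→11→1→7 bottleneck 4, total now 26
augment #4: 2→4→3→11→1→7 bottleneck 3, total now 29
augment #5: 2→4→3→8→12→9→7 bottleneck 2, total now 31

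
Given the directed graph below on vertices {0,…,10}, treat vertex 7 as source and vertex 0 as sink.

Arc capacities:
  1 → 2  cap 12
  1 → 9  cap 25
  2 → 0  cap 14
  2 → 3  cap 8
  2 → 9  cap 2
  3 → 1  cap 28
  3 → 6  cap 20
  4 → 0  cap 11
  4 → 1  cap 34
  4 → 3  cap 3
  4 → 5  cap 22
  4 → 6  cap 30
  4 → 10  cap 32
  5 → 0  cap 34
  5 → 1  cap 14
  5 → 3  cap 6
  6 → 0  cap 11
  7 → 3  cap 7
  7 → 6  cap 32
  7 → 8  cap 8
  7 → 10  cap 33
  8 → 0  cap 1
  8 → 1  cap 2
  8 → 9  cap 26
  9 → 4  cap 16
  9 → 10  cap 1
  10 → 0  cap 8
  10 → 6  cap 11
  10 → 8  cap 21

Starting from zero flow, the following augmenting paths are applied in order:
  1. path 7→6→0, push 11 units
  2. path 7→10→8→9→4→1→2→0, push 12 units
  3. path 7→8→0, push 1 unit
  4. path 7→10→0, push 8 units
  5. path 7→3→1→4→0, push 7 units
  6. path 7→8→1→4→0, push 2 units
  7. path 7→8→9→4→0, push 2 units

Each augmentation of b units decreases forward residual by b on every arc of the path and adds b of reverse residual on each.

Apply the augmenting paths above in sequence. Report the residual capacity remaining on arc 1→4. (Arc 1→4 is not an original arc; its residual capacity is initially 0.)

after path 1 (7→6→0, push 11): res(1,4)=0
after path 2 (7→10→8→9→4→1→2→0, push 12): res(1,4)=12
after path 3 (7→8→0, push 1): res(1,4)=12
after path 4 (7→10→0, push 8): res(1,4)=12
after path 5 (7→3→1→4→0, push 7): res(1,4)=5
after path 6 (7→8→1→4→0, push 2): res(1,4)=3
after path 7 (7→8→9→4→0, push 2): res(1,4)=3

Residual capacity of (1,4): 3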